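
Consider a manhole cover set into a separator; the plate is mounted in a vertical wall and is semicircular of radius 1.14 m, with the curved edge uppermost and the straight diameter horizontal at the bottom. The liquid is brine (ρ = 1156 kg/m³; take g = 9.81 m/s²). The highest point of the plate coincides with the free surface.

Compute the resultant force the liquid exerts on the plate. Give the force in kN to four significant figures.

F ≈ 15.19 kN

γ = ρg = 1156 × 9.81 / 1000 = 11.34036 kN/m³.
The centroid lies 4r/(3π) = 0.483831 m above the diameter, so r − 4r/(3π) = 1.14 − 0.483831 = 0.656169 m below the topmost point, so the centroid depth is h_c = 0.656169 m.
A = πr²/2 = π × 1.14²/2 = 2.04141 m².
Resultant F = γ·h_c·A = 11.34036 × 0.656169 × 2.04141 = 15.1905 kN.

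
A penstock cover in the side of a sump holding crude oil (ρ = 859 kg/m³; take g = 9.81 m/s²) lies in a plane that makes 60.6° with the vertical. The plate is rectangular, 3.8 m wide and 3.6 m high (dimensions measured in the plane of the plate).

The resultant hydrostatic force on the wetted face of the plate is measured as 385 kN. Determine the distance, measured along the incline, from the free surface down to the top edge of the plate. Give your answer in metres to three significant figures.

γ = ρg = 859 × 9.81 / 1000 = 8.42679 kN/m³.
A = 3.8 × 3.6 = 13.68 m².
From F = γ·h_c·A, the centroid depth is h_c = 385/(8.42679 × 13.68) = 3.33974 m.
The plate makes 60.6° with the vertical, i.e. θ = 90° − 60.6° = 29.4° to the horizontal. Measuring y along the incline from the free-surface line, vertical depth h = y·sinθ with sinθ = 0.490904.
Along the incline, y_c = h_c/sinθ = 3.33974/0.490904 = 6.80324 m.
The centroid lies 3.6/2 = 1.8 m below the top edge, so the top edge sits at y_top = 6.80324 − 1.8 = 5.00324 m along the incline.

y_top ≈ 5.00 m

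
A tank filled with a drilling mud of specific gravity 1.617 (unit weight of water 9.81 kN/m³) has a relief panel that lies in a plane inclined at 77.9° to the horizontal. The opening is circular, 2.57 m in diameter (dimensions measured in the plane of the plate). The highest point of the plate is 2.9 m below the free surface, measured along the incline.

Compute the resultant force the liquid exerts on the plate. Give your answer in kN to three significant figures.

F ≈ 337 kN

γ = 1.617 × 9.81 = 15.86277 kN/m³.
Let θ = 77.9° be the plate's angle to the horizontal; measure y along the incline from where the plane meets the free surface. Vertical depth h = y·sinθ with sinθ = 0.977783.
The centroid is at the centre, 1.285 m below the top of the plate, so y_c = 2.9 + 1.285 = 4.185 m and h_c = 4.185 × 0.977783 = 4.09202 m.
A = π(1.285)² = 5.18748 m².
Resultant F = γ·h_c·A = 15.86277 × 4.09202 × 5.18748 = 336.723 kN.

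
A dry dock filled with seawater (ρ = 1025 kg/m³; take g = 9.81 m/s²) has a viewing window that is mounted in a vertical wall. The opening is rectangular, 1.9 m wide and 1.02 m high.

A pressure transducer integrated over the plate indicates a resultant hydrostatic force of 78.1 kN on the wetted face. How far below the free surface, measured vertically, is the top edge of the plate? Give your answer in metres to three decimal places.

γ = ρg = 1025 × 9.81 / 1000 = 10.05525 kN/m³.
A = 1.9 × 1.02 = 1.938 m².
From F = γ·h_c·A, the centroid depth is h_c = 78.1/(10.05525 × 1.938) = 4.00778 m.
The centroid lies 1.02/2 = 0.51 m below the top edge, so the top edge sits at h_top = 4.00778 − 0.51 = 3.49778 m below the surface.

d_top ≈ 3.498 m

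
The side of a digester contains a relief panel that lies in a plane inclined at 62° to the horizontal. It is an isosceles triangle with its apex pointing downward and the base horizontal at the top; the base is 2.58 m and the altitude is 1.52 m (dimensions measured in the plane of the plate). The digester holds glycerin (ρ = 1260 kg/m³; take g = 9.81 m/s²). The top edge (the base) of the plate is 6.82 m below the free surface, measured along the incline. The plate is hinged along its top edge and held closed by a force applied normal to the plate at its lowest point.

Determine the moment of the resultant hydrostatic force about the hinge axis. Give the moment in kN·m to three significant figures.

γ = ρg = 1260 × 9.81 / 1000 = 12.3606 kN/m³.
Let θ = 62° be the plate's angle to the horizontal; measure y along the incline from where the plane meets the free surface. Vertical depth h = y·sinθ with sinθ = 0.882948.
With the apex down, the centroid sits h/3 = 1.52/3 = 0.506667 m below the base (the top edge), so y_c = 6.82 + 0.506667 = 7.32667 m and h_c = 7.32667 × 0.882948 = 6.46907 m.
A = ½ × 2.58 × 1.52 = 1.9608 m².
Resultant F = γ·h_c·A = 12.3606 × 6.46907 × 1.9608 = 156.789 kN.
I_c = b·h³/36 = 2.58 × 1.52³/36 = 0.25168 m⁴.
Centre of pressure: y_p = y_c + I_c/(y_c·A) = 7.32667 + 0.25168/(7.32667 × 1.9608) = 7.32667 + 0.017519 = 7.34419 m along the plane.
The resultant acts 0.506667 + 0.017519 = 0.524186 m (along the plate) below the hinge at the top edge, so the moment about the hinge is M = F × 0.524186 = 156.789 × 0.524186 = 82.1866 kN·m.

M ≈ 82.2 kN·m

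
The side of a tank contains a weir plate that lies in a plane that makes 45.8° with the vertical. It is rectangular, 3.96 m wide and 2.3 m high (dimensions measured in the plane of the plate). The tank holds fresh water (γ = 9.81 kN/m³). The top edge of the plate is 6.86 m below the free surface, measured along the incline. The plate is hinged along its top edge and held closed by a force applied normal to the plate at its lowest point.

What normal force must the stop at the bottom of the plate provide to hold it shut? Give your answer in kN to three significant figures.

P ≈ 261 kN

γ = 9.81 kN/m³.
The plate makes 45.8° with the vertical, i.e. θ = 90° − 45.8° = 44.2° to the horizontal. Measuring y along the incline from the free-surface line, vertical depth h = y·sinθ with sinθ = 0.697165.
The centroid lies 2.3/2 = 1.15 m below the top edge, so y_c = 6.86 + 1.15 = 8.01 m and h_c = 8.01 × 0.697165 = 5.58429 m.
A = 3.96 × 2.3 = 9.108 m².
Resultant F = γ·h_c·A = 9.81 × 5.58429 × 9.108 = 498.953 kN.
I_c = b·h³/12 = 3.96 × 2.3³/12 = 4.01511 m⁴.
Centre of pressure: y_p = y_c + I_c/(y_c·A) = 8.01 + 4.01511/(8.01 × 9.108) = 8.01 + 0.0550354 = 8.06504 m along the plane.
The resultant acts 1.15 + 0.0550354 = 1.20504 m (along the plate) below the hinge at the top edge, so the moment about the hinge is M = F × 1.20504 = 498.953 × 1.20504 = 601.258 kN·m.
A normal force at the bottom, 2.3 m from the hinge, must supply this moment: P = 601.258/2.3 = 261.417 kN.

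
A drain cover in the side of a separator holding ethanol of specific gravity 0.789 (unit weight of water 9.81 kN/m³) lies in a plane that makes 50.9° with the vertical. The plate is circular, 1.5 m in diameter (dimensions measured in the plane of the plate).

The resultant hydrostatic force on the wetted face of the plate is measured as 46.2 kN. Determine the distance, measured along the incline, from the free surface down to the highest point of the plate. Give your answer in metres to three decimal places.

y_top ≈ 4.606 m

γ = 0.789 × 9.81 = 7.74009 kN/m³.
A = π(0.75)² = 1.76715 m².
From F = γ·h_c·A, the centroid depth is h_c = 46.2/(7.74009 × 1.76715) = 3.37771 m.
The plate makes 50.9° with the vertical, i.e. θ = 90° − 50.9° = 39.1° to the horizontal. Measuring y along the incline from the free-surface line, vertical depth h = y·sinθ with sinθ = 0.630676.
Along the incline, y_c = h_c/sinθ = 3.37771/0.630676 = 5.3557 m.
The centroid is at the centre, 0.75 m below the top of the plate, so the highest point sits at y_top = 5.3557 − 0.75 = 4.6057 m along the incline.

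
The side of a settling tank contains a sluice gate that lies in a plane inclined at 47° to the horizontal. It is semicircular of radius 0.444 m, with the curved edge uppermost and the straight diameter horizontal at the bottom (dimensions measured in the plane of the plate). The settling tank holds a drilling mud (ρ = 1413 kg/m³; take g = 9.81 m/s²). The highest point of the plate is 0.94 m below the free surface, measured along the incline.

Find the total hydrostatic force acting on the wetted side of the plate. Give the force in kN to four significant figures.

F ≈ 3.753 kN

γ = ρg = 1413 × 9.81 / 1000 = 13.86153 kN/m³.
Let θ = 47° be the plate's angle to the horizontal; measure y along the incline from where the plane meets the free surface. Vertical depth h = y·sinθ with sinθ = 0.731354.
The centroid lies 4r/(3π) = 0.188439 m above the diameter, so r − 4r/(3π) = 0.444 − 0.188439 = 0.255561 m below the topmost point, so y_c = 0.94 + 0.255561 = 1.19556 m and h_c = 1.19556 × 0.731354 = 0.874378 m.
A = πr²/2 = π × 0.444²/2 = 0.309661 m².
Resultant F = γ·h_c·A = 13.86153 × 0.874378 × 0.309661 = 3.75316 kN.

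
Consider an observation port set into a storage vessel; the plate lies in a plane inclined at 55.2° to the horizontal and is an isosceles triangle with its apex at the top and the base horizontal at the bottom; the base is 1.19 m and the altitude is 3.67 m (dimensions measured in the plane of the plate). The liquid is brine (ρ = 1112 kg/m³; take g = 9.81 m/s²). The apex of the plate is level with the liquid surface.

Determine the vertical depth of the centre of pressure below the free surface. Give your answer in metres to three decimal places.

h_p = 2.260 m

γ = ρg = 1112 × 9.81 / 1000 = 10.90872 kN/m³.
Let θ = 55.2° be the plate's angle to the horizontal; measure y along the incline from where the plane meets the free surface. Vertical depth h = y·sinθ with sinθ = 0.821149.
With the apex up, the centroid sits 2h/3 = 2 × 3.67/3 = 2.44667 m below the apex, so y_c = 2.44667 m and h_c = 2.44667 × 0.821149 = 2.00908 m.
A = ½ × 1.19 × 3.67 = 2.18365 m².
Resultant F = γ·h_c·A = 10.90872 × 2.00908 × 2.18365 = 47.8579 kN.
I_c = b·h³/36 = 1.19 × 3.67³/36 = 1.63396 m⁴.
Centre of pressure: y_p = y_c + I_c/(y_c·A) = 2.44667 + 1.63396/(2.44667 × 2.18365) = 2.44667 + 0.305832 = 2.7525 m along the plane.
Vertically, h_p = y_p·sinθ = 2.7525 × 0.821149 = 2.26021 m.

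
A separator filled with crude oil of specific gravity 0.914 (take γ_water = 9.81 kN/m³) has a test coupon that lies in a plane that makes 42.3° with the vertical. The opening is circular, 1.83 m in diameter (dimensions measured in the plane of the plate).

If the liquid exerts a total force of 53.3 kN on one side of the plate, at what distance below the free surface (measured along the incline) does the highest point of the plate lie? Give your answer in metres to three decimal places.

γ = 0.914 × 9.81 = 8.96634 kN/m³.
A = π(0.915)² = 2.63022 m².
From F = γ·h_c·A, the centroid depth is h_c = 53.3/(8.96634 × 2.63022) = 2.26006 m.
The plate makes 42.3° with the vertical, i.e. θ = 90° − 42.3° = 47.7° to the horizontal. Measuring y along the incline from the free-surface line, vertical depth h = y·sinθ with sinθ = 0.739631.
Along the incline, y_c = h_c/sinθ = 2.26006/0.739631 = 3.05566 m.
The centroid is at the centre, 0.915 m below the top of the plate, so the highest point sits at y_top = 3.05566 − 0.915 = 2.14066 m along the incline.

y_top ≈ 2.141 m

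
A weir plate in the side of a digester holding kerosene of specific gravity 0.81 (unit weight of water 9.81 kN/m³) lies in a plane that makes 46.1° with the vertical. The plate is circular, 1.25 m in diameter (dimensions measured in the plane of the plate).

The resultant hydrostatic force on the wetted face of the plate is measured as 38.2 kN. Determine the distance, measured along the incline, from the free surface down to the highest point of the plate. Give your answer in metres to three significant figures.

γ = 0.81 × 9.81 = 7.9461 kN/m³.
A = π(0.625)² = 1.22718 m².
From F = γ·h_c·A, the centroid depth is h_c = 38.2/(7.9461 × 1.22718) = 3.91743 m.
The plate makes 46.1° with the vertical, i.e. θ = 90° − 46.1° = 43.9° to the horizontal. Measuring y along the incline from the free-surface line, vertical depth h = y·sinθ with sinθ = 0.693402.
Along the incline, y_c = h_c/sinθ = 3.91743/0.693402 = 5.64958 m.
The centroid is at the centre, 0.625 m below the top of the plate, so the highest point sits at y_top = 5.64958 − 0.625 = 5.02458 m along the incline.

y_top ≈ 5.02 m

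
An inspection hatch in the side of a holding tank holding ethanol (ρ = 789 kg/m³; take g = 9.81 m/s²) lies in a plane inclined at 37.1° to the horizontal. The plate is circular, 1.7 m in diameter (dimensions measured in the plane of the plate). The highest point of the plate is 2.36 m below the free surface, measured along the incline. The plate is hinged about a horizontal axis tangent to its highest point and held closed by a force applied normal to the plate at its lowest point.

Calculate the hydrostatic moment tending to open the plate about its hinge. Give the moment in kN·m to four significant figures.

M ≈ 30.83 kN·m

γ = ρg = 789 × 9.81 / 1000 = 7.74009 kN/m³.
Let θ = 37.1° be the plate's angle to the horizontal; measure y along the incline from where the plane meets the free surface. Vertical depth h = y·sinθ with sinθ = 0.603208.
The centroid is at the centre, 0.85 m below the top of the plate, so y_c = 2.36 + 0.85 = 3.21 m and h_c = 3.21 × 0.603208 = 1.9363 m.
A = π(0.85)² = 2.2698 m².
Resultant F = γ·h_c·A = 7.74009 × 1.9363 × 2.2698 = 34.0178 kN.
I_c = πr⁴/4 = π × 0.85⁴/4 = 0.409983 m⁴.
Centre of pressure: y_p = y_c + I_c/(y_c·A) = 3.21 + 0.409983/(3.21 × 2.2698) = 3.21 + 0.0562695 = 3.26627 m along the plane.
The resultant acts 0.85 + 0.0562695 = 0.906269 m (along the plate) below the hinge at the top edge, so the moment about the hinge is M = F × 0.906269 = 34.0178 × 0.906269 = 30.8293 kN·m.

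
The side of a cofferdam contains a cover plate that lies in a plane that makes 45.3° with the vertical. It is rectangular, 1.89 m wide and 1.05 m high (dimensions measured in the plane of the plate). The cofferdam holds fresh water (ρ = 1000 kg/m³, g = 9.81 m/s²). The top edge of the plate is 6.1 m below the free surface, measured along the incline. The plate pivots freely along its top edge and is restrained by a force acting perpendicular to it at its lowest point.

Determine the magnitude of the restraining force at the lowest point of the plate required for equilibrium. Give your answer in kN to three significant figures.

P ≈ 46.6 kN

γ = ρg = 1000 × 9.81 = 9810 N/m³ = 9.81 kN/m³.
The plate makes 45.3° with the vertical, i.e. θ = 90° − 45.3° = 44.7° to the horizontal. Measuring y along the incline from the free-surface line, vertical depth h = y·sinθ with sinθ = 0.703395.
The centroid lies 1.05/2 = 0.525 m below the top edge, so y_c = 6.1 + 0.525 = 6.625 m and h_c = 6.625 × 0.703395 = 4.65999 m.
A = 1.89 × 1.05 = 1.9845 m².
Resultant F = γ·h_c·A = 9.81 × 4.65999 × 1.9845 = 90.7204 kN.
I_c = b·h³/12 = 1.89 × 1.05³/12 = 0.182326 m⁴.
Centre of pressure: y_p = y_c + I_c/(y_c·A) = 6.625 + 0.182326/(6.625 × 1.9845) = 6.625 + 0.0138679 = 6.63887 m along the plane.
The resultant acts 0.525 + 0.0138679 = 0.538868 m (along the plate) below the hinge at the top edge, so the moment about the hinge is M = F × 0.538868 = 90.7204 × 0.538868 = 48.8863 kN·m.
A normal force at the bottom, 1.05 m from the hinge, must supply this moment: P = 48.8863/1.05 = 46.5584 kN.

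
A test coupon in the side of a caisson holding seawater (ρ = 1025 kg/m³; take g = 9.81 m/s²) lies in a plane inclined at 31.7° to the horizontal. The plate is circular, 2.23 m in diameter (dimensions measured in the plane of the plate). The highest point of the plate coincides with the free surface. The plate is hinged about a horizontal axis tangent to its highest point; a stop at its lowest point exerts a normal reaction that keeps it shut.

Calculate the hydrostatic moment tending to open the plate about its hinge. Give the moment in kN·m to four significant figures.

γ = ρg = 1025 × 9.81 / 1000 = 10.05525 kN/m³.
Let θ = 31.7° be the plate's angle to the horizontal; measure y along the incline from where the plane meets the free surface. Vertical depth h = y·sinθ with sinθ = 0.525472.
The centroid is at the centre, 1.115 m below the top of the plate, so y_c = 1.115 m and h_c = 1.115 × 0.525472 = 0.585901 m.
A = π(1.115)² = 3.90571 m².
Resultant F = γ·h_c·A = 10.05525 × 0.585901 × 3.90571 = 23.01 kN.
I_c = πr⁴/4 = π × 1.115⁴/4 = 1.21392 m⁴.
Centre of pressure: y_p = y_c + I_c/(y_c·A) = 1.115 + 1.21392/(1.115 × 3.90571) = 1.115 + 0.27875 = 1.39375 m along the plane.
The resultant acts 1.115 + 0.27875 = 1.39375 m (along the plate) below the hinge at the top edge, so the moment about the hinge is M = F × 1.39375 = 23.01 × 1.39375 = 32.0702 kN·m.

M ≈ 32.07 kN·m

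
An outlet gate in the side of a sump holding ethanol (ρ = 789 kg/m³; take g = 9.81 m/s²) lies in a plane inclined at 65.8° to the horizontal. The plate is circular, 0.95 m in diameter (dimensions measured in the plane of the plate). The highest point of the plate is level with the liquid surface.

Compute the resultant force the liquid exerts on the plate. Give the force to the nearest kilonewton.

γ = ρg = 789 × 9.81 / 1000 = 7.74009 kN/m³.
Let θ = 65.8° be the plate's angle to the horizontal; measure y along the incline from where the plane meets the free surface. Vertical depth h = y·sinθ with sinθ = 0.912120.
The centroid is at the centre, 0.475 m below the top of the plate, so y_c = 0.475 m and h_c = 0.475 × 0.912120 = 0.433257 m.
A = π(0.475)² = 0.708822 m².
Resultant F = γ·h_c·A = 7.74009 × 0.433257 × 0.708822 = 2.377 kN.

F ≈ 2 kN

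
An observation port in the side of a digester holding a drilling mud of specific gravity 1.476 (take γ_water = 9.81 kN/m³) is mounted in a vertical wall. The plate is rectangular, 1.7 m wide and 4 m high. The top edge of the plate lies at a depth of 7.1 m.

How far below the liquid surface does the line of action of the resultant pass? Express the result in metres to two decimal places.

γ = 1.476 × 9.81 = 14.47956 kN/m³.
The centroid lies 4/2 = 2 m below the top edge, so the centroid depth is h_c = 7.1 + 2 = 9.1 m.
A = 1.7 × 4 = 6.8 m².
Resultant F = γ·h_c·A = 14.47956 × 9.1 × 6.8 = 895.995 kN.
I_c = b·h³/12 = 1.7 × 4³/12 = 9.06667 m⁴.
Centre of pressure: y_p = y_c + I_c/(y_c·A) = 9.1 + 9.06667/(9.1 × 6.8) = 9.1 + 0.14652 = 9.24652 m along the plane.

h_p = 9.25 m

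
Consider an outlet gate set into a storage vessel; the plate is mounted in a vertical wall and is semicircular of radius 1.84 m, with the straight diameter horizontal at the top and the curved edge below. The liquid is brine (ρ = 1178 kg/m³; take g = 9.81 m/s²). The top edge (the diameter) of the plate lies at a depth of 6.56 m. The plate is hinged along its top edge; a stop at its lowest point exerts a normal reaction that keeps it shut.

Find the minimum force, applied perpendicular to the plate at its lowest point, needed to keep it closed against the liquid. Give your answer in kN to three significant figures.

P ≈ 199 kN

γ = ρg = 1178 × 9.81 / 1000 = 11.55618 kN/m³.
The centroid of a semicircle lies 4r/(3π) = 0.78092 m from the diameter, here below the top edge, so the centroid depth is h_c = 6.56 + 0.78092 = 7.34092 m.
A = πr²/2 = π × 1.84²/2 = 5.31809 m².
Resultant F = γ·h_c·A = 11.55618 × 7.34092 × 5.31809 = 451.149 kN.
I_c = (π/8 − 8/(9π))·r⁴ = 0.109757 × 1.84⁴ = 1.25807 m⁴.
Centre of pressure: y_p = y_c + I_c/(y_c·A) = 7.34092 + 1.25807/(7.34092 × 5.31809) = 7.34092 + 0.0322254 = 7.37315 m along the plane.
The resultant acts 0.78092 + 0.0322254 = 0.813145 m (along the plate) below the hinge at the top edge, so the moment about the hinge is M = F × 0.813145 = 451.149 × 0.813145 = 366.85 kN·m.
A normal force at the bottom, 1.84 m from the hinge, must supply this moment: P = 366.85/1.84 = 199.375 kN.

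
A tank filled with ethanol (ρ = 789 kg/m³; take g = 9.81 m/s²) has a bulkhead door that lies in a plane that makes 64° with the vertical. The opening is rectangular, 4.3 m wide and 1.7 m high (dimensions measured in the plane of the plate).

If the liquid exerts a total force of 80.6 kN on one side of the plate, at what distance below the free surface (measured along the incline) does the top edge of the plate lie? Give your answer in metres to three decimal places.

γ = ρg = 789 × 9.81 / 1000 = 7.74009 kN/m³.
A = 4.3 × 1.7 = 7.31 m².
From F = γ·h_c·A, the centroid depth is h_c = 80.6/(7.74009 × 7.31) = 1.42453 m.
The plate makes 64° with the vertical, i.e. θ = 90° − 64° = 26° to the horizontal. Measuring y along the incline from the free-surface line, vertical depth h = y·sinθ with sinθ = 0.438371.
Along the incline, y_c = h_c/sinθ = 1.42453/0.438371 = 3.2496 m.
The centroid lies 1.7/2 = 0.85 m below the top edge, so the top edge sits at y_top = 3.2496 − 0.85 = 2.3996 m along the incline.

y_top ≈ 2.400 m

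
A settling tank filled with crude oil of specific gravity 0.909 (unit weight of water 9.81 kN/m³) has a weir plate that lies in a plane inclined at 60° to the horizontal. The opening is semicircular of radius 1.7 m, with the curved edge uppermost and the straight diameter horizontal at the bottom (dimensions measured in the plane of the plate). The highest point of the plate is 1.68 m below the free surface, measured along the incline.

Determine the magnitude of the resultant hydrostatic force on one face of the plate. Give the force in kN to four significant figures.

F ≈ 93.20 kN

γ = 0.909 × 9.81 = 8.91729 kN/m³.
Let θ = 60° be the plate's angle to the horizontal; measure y along the incline from where the plane meets the free surface. Vertical depth h = y·sinθ with sinθ = 0.866025.
The centroid lies 4r/(3π) = 0.721502 m above the diameter, so r − 4r/(3π) = 1.7 − 0.721502 = 0.978498 m below the topmost point, so y_c = 1.68 + 0.978498 = 2.6585 m and h_c = 2.6585 × 0.866025 = 2.30233 m.
A = πr²/2 = π × 1.7²/2 = 4.5396 m².
Resultant F = γ·h_c·A = 8.91729 × 2.30233 × 4.5396 = 93.2005 kN.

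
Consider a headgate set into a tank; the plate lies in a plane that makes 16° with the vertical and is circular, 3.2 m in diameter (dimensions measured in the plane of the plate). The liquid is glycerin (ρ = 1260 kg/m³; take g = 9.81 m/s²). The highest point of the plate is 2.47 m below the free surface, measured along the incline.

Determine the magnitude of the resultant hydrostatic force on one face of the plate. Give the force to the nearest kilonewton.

γ = ρg = 1260 × 9.81 / 1000 = 12.3606 kN/m³.
The plate makes 16° with the vertical, i.e. θ = 90° − 16° = 74° to the horizontal. Measuring y along the incline from the free-surface line, vertical depth h = y·sinθ with sinθ = 0.961262.
The centroid is at the centre, 1.6 m below the top of the plate, so y_c = 2.47 + 1.6 = 4.07 m and h_c = 4.07 × 0.961262 = 3.91234 m.
A = π(1.6)² = 8.04248 m².
Resultant F = γ·h_c·A = 12.3606 × 3.91234 × 8.04248 = 388.925 kN.

F ≈ 389 kN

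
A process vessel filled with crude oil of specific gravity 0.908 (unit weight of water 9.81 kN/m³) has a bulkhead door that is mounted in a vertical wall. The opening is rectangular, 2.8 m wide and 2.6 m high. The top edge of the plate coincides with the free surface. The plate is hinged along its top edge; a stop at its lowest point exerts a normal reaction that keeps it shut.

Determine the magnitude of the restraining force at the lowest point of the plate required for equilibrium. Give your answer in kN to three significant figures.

P ≈ 56.2 kN

γ = 0.908 × 9.81 = 8.90748 kN/m³.
The centroid lies 2.6/2 = 1.3 m below the top edge, so the centroid depth is h_c = 1.3 m.
A = 2.8 × 2.6 = 7.28 m².
Resultant F = γ·h_c·A = 8.90748 × 1.3 × 7.28 = 84.3004 kN.
I_c = b·h³/12 = 2.8 × 2.6³/12 = 4.10107 m⁴.
Centre of pressure: y_p = y_c + I_c/(y_c·A) = 1.3 + 4.10107/(1.3 × 7.28) = 1.3 + 0.433334 = 1.73333 m along the plane.
The resultant acts 1.3 + 0.433334 = 1.73333 m (along the plate) below the hinge at the top edge, so the moment about the hinge is M = F × 1.73333 = 84.3004 × 1.73333 = 146.12 kN·m.
A normal force at the bottom, 2.6 m from the hinge, must supply this moment: P = 146.12/2.6 = 56.2 kN.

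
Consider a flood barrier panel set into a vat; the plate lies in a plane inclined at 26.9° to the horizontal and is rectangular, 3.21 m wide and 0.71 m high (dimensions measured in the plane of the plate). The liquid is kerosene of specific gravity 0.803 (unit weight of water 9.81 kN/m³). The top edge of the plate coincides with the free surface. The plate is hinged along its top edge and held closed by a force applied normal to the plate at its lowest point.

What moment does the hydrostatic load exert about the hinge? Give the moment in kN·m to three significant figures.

M ≈ 1.36 kN·m

γ = 0.803 × 9.81 = 7.87743 kN/m³.
Let θ = 26.9° be the plate's angle to the horizontal; measure y along the incline from where the plane meets the free surface. Vertical depth h = y·sinθ with sinθ = 0.452435.
The centroid lies 0.71/2 = 0.355 m below the top edge, so y_c = 0.355 m and h_c = 0.355 × 0.452435 = 0.160614 m.
A = 3.21 × 0.71 = 2.2791 m².
Resultant F = γ·h_c·A = 7.87743 × 0.160614 × 2.2791 = 2.88358 kN.
I_c = b·h³/12 = 3.21 × 0.71³/12 = 0.0957412 m⁴.
Centre of pressure: y_p = y_c + I_c/(y_c·A) = 0.355 + 0.0957412/(0.355 × 2.2791) = 0.355 + 0.118333 = 0.473333 m along the plane.
The resultant acts 0.355 + 0.118333 = 0.473333 m (along the plate) below the hinge at the top edge, so the moment about the hinge is M = F × 0.473333 = 2.88358 × 0.473333 = 1.36489 kN·m.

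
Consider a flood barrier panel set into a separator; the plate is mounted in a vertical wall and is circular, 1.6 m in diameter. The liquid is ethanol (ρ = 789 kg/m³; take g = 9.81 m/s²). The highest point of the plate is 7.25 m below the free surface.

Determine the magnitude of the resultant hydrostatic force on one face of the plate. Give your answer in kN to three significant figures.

γ = ρg = 789 × 9.81 / 1000 = 7.74009 kN/m³.
The centroid is at the centre, 0.8 m below the top of the plate, so the centroid depth is h_c = 7.25 + 0.8 = 8.05 m.
A = π(0.8)² = 2.01062 m².
Resultant F = γ·h_c·A = 7.74009 × 8.05 × 2.01062 = 125.277 kN.

F ≈ 125 kN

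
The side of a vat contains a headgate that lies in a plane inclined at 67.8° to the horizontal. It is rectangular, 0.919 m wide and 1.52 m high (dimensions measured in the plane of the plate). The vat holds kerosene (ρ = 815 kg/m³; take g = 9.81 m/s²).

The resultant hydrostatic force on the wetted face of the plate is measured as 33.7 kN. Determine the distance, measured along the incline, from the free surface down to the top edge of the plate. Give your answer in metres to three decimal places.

y_top ≈ 2.499 m

γ = ρg = 815 × 9.81 / 1000 = 7.99515 kN/m³.
A = 0.919 × 1.52 = 1.39688 m².
From F = γ·h_c·A, the centroid depth is h_c = 33.7/(7.99515 × 1.39688) = 3.01748 m.
Let θ = 67.8° be the plate's angle to the horizontal; measure y along the incline from where the plane meets the free surface. Vertical depth h = y·sinθ with sinθ = 0.925871.
Along the incline, y_c = h_c/sinθ = 3.01748/0.925871 = 3.25907 m.
The centroid lies 1.52/2 = 0.76 m below the top edge, so the top edge sits at y_top = 3.25907 − 0.76 = 2.49907 m along the incline.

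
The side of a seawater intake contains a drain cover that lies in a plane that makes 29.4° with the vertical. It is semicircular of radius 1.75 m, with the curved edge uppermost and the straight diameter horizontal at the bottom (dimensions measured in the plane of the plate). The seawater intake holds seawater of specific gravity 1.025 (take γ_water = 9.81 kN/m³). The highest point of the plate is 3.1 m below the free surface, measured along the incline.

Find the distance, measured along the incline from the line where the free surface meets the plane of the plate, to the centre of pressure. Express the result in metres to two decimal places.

γ = 1.025 × 9.81 = 10.05525 kN/m³.
The plate makes 29.4° with the vertical, i.e. θ = 90° − 29.4° = 60.6° to the horizontal. Measuring y along the incline from the free-surface line, vertical depth h = y·sinθ with sinθ = 0.871214.
The centroid lies 4r/(3π) = 0.742723 m above the diameter, so r − 4r/(3π) = 1.75 − 0.742723 = 1.00728 m below the topmost point, so y_c = 3.1 + 1.00728 = 4.10728 m and h_c = 4.10728 × 0.871214 = 3.57832 m.
A = πr²/2 = π × 1.75²/2 = 4.81056 m².
Resultant F = γ·h_c·A = 10.05525 × 3.57832 × 4.81056 = 173.088 kN.
I_c = (π/8 − 8/(9π))·r⁴ = 0.109757 × 1.75⁴ = 1.0294 m⁴.
Centre of pressure: y_p = y_c + I_c/(y_c·A) = 4.10728 + 1.0294/(4.10728 × 4.81056) = 4.10728 + 0.0520996 = 4.15938 m along the plane.

y_p = 4.16 m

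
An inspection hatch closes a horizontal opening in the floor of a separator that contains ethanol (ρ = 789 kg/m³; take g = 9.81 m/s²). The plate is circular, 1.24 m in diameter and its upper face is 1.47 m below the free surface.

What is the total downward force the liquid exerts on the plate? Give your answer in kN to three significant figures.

F ≈ 13.7 kN

γ = ρg = 789 × 9.81 / 1000 = 7.74009 kN/m³.
The plate is horizontal, so pressure is uniform at p = γ·h = 7.74009 × 1.47 = 11.3779 kN/m².
A = π(0.62)² = 1.20763 m².
F = p·A = 11.3779 × 1.20763 = 13.7403 kN.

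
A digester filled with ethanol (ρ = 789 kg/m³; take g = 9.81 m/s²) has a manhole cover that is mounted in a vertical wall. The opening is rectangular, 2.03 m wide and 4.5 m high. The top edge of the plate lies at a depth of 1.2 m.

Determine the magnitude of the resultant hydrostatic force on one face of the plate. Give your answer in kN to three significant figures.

F ≈ 244 kN

γ = ρg = 789 × 9.81 / 1000 = 7.74009 kN/m³.
The centroid lies 4.5/2 = 2.25 m below the top edge, so the centroid depth is h_c = 1.2 + 2.25 = 3.45 m.
A = 2.03 × 4.5 = 9.135 m².
Resultant F = γ·h_c·A = 7.74009 × 3.45 × 9.135 = 243.935 kN.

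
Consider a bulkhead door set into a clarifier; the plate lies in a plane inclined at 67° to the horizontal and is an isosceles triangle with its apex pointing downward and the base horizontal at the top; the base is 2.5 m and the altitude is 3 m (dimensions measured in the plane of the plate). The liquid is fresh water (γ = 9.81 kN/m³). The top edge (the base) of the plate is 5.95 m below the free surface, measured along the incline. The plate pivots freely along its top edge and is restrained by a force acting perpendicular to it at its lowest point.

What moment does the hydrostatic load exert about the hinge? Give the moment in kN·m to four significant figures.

M ≈ 252.3 kN·m

γ = 9.81 kN/m³.
Let θ = 67° be the plate's angle to the horizontal; measure y along the incline from where the plane meets the free surface. Vertical depth h = y·sinθ with sinθ = 0.920505.
With the apex down, the centroid sits h/3 = 3/3 = 1 m below the base (the top edge), so y_c = 5.95 + 1 = 6.95 m and h_c = 6.95 × 0.920505 = 6.39751 m.
A = ½ × 2.5 × 3 = 3.75 m².
Resultant F = γ·h_c·A = 9.81 × 6.39751 × 3.75 = 235.348 kN.
I_c = b·h³/36 = 2.5 × 3³/36 = 1.875 m⁴.
Centre of pressure: y_p = y_c + I_c/(y_c·A) = 6.95 + 1.875/(6.95 × 3.75) = 6.95 + 0.0719424 = 7.02194 m along the plane.
The resultant acts 1 + 0.0719424 = 1.07194 m (along the plate) below the hinge at the top edge, so the moment about the hinge is M = F × 1.07194 = 235.348 × 1.07194 = 252.279 kN·m.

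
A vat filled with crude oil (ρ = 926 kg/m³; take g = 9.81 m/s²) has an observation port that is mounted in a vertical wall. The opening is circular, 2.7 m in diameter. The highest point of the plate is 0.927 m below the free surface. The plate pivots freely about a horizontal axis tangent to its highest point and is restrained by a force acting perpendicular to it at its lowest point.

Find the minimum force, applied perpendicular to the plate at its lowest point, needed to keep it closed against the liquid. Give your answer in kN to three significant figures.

P ≈ 68.0 kN

γ = ρg = 926 × 9.81 / 1000 = 9.08406 kN/m³.
The centroid is at the centre, 1.35 m below the top of the plate, so the centroid depth is h_c = 0.927 + 1.35 = 2.277 m.
A = π(1.35)² = 5.72555 m².
Resultant F = γ·h_c·A = 9.08406 × 2.277 × 5.72555 = 118.43 kN.
I_c = πr⁴/4 = π × 1.35⁴/4 = 2.6087 m⁴.
Centre of pressure: y_p = y_c + I_c/(y_c·A) = 2.277 + 2.6087/(2.277 × 5.72555) = 2.277 + 0.200099 = 2.4771 m along the plane.
The resultant acts 1.35 + 0.200099 = 1.5501 m (along the plate) below the hinge at the top edge, so the moment about the hinge is M = F × 1.5501 = 118.43 × 1.5501 = 183.578 kN·m.
A normal force at the bottom, 2.7 m from the hinge, must supply this moment: P = 183.578/2.7 = 67.9919 kN.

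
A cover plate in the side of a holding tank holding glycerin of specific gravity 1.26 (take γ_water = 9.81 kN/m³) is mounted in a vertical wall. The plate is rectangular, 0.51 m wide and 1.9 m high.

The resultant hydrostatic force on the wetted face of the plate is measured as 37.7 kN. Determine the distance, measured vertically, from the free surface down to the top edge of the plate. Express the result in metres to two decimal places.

d_top ≈ 2.20 m

γ = 1.26 × 9.81 = 12.3606 kN/m³.
A = 0.51 × 1.9 = 0.969 m².
From F = γ·h_c·A, the centroid depth is h_c = 37.7/(12.3606 × 0.969) = 3.14759 m.
The centroid lies 1.9/2 = 0.95 m below the top edge, so the top edge sits at h_top = 3.14759 − 0.95 = 2.19759 m below the surface.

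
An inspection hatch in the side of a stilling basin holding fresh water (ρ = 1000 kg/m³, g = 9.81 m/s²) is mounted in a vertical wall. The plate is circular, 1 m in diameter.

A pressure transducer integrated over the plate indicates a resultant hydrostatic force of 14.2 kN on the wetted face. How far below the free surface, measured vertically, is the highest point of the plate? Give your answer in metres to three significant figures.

d_top ≈ 1.34 m

γ = ρg = 1000 × 9.81 = 9810 N/m³ = 9.81 kN/m³.
A = π(0.5)² = 0.785398 m².
From F = γ·h_c·A, the centroid depth is h_c = 14.2/(9.81 × 0.785398) = 1.84302 m.
The centroid is at the centre, 0.5 m below the top of the plate, so the highest point sits at h_top = 1.84302 − 0.5 = 1.34302 m below the surface.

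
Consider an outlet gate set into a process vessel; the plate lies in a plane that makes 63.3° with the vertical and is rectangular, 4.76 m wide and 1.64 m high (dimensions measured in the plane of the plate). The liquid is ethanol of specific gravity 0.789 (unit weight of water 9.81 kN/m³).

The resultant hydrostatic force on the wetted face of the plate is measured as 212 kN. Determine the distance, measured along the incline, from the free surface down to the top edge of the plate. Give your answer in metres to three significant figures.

γ = 0.789 × 9.81 = 7.74009 kN/m³.
A = 4.76 × 1.64 = 7.8064 m².
From F = γ·h_c·A, the centroid depth is h_c = 212/(7.74009 × 7.8064) = 3.50864 m.
The plate makes 63.3° with the vertical, i.e. θ = 90° − 63.3° = 26.7° to the horizontal. Measuring y along the incline from the free-surface line, vertical depth h = y·sinθ with sinθ = 0.449319.
Along the incline, y_c = h_c/sinθ = 3.50864/0.449319 = 7.8088 m.
The centroid lies 1.64/2 = 0.82 m below the top edge, so the top edge sits at y_top = 7.8088 − 0.82 = 6.9888 m along the incline.

y_top ≈ 6.99 m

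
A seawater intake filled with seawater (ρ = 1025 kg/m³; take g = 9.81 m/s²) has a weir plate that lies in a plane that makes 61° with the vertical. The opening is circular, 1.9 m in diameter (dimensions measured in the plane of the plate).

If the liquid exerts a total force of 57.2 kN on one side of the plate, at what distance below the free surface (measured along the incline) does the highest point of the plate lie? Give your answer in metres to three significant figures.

γ = ρg = 1025 × 9.81 / 1000 = 10.05525 kN/m³.
A = π(0.95)² = 2.83529 m².
From F = γ·h_c·A, the centroid depth is h_c = 57.2/(10.05525 × 2.83529) = 2.00635 m.
The plate makes 61° with the vertical, i.e. θ = 90° − 61° = 29° to the horizontal. Measuring y along the incline from the free-surface line, vertical depth h = y·sinθ with sinθ = 0.484810.
Along the incline, y_c = h_c/sinθ = 2.00635/0.484810 = 4.13843 m.
The centroid is at the centre, 0.95 m below the top of the plate, so the highest point sits at y_top = 4.13843 − 0.95 = 3.18843 m along the incline.

y_top ≈ 3.19 m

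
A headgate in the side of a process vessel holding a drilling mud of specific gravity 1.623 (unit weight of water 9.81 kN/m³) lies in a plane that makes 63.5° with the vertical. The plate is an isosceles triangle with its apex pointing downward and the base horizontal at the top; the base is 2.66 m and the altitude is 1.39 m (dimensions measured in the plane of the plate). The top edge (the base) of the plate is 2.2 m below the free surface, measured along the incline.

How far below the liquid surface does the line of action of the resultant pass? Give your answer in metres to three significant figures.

h_p = 1.21 m

γ = 1.623 × 9.81 = 15.92163 kN/m³.
The plate makes 63.5° with the vertical, i.e. θ = 90° − 63.5° = 26.5° to the horizontal. Measuring y along the incline from the free-surface line, vertical depth h = y·sinθ with sinθ = 0.446198.
With the apex down, the centroid sits h/3 = 1.39/3 = 0.463333 m below the base (the top edge), so y_c = 2.2 + 0.463333 = 2.66333 m and h_c = 2.66333 × 0.446198 = 1.18837 m.
A = ½ × 2.66 × 1.39 = 1.8487 m².
Resultant F = γ·h_c·A = 15.92163 × 1.18837 × 1.8487 = 34.9789 kN.
I_c = b·h³/36 = 2.66 × 1.39³/36 = 0.198437 m⁴.
Centre of pressure: y_p = y_c + I_c/(y_c·A) = 2.66333 + 0.198437/(2.66333 × 1.8487) = 2.66333 + 0.0403024 = 2.70363 m along the plane.
Vertically, h_p = y_p·sinθ = 2.70363 × 0.446198 = 1.20635 m.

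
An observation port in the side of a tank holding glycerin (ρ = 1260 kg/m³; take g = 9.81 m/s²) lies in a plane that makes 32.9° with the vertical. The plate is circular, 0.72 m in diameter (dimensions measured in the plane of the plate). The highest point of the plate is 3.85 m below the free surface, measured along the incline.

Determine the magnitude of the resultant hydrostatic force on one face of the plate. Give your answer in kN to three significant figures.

γ = ρg = 1260 × 9.81 / 1000 = 12.3606 kN/m³.
The plate makes 32.9° with the vertical, i.e. θ = 90° − 32.9° = 57.1° to the horizontal. Measuring y along the incline from the free-surface line, vertical depth h = y·sinθ with sinθ = 0.839620.
The centroid is at the centre, 0.36 m below the top of the plate, so y_c = 3.85 + 0.36 = 4.21 m and h_c = 4.21 × 0.839620 = 3.5348 m.
A = π(0.36)² = 0.40715 m².
Resultant F = γ·h_c·A = 12.3606 × 3.5348 × 0.40715 = 17.7893 kN.

F ≈ 17.8 kN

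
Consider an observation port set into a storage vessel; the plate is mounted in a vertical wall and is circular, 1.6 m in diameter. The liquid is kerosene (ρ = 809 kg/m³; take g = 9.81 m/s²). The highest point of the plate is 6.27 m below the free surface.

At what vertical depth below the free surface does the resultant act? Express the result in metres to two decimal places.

h_p = 7.09 m

γ = ρg = 809 × 9.81 / 1000 = 7.93629 kN/m³.
The centroid is at the centre, 0.8 m below the top of the plate, so the centroid depth is h_c = 6.27 + 0.8 = 7.07 m.
A = π(0.8)² = 2.01062 m².
Resultant F = γ·h_c·A = 7.93629 × 7.07 × 2.01062 = 112.815 kN.
I_c = πr⁴/4 = π × 0.8⁴/4 = 0.321699 m⁴.
Centre of pressure: y_p = y_c + I_c/(y_c·A) = 7.07 + 0.321699/(7.07 × 2.01062) = 7.07 + 0.0226308 = 7.09263 m along the plane.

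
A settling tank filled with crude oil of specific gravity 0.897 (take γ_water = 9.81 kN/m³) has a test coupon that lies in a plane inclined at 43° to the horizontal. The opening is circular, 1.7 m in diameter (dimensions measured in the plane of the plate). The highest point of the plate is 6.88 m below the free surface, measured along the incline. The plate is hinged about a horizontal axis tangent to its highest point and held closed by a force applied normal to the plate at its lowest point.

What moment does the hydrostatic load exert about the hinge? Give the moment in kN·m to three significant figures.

M ≈ 92.0 kN·m

γ = 0.897 × 9.81 = 8.79957 kN/m³.
Let θ = 43° be the plate's angle to the horizontal; measure y along the incline from where the plane meets the free surface. Vertical depth h = y·sinθ with sinθ = 0.681998.
The centroid is at the centre, 0.85 m below the top of the plate, so y_c = 6.88 + 0.85 = 7.73 m and h_c = 7.73 × 0.681998 = 5.27184 m.
A = π(0.85)² = 2.2698 m².
Resultant F = γ·h_c·A = 8.79957 × 5.27184 × 2.2698 = 105.296 kN.
I_c = πr⁴/4 = π × 0.85⁴/4 = 0.409983 m⁴.
Centre of pressure: y_p = y_c + I_c/(y_c·A) = 7.73 + 0.409983/(7.73 × 2.2698) = 7.73 + 0.0233668 = 7.75337 m along the plane.
The resultant acts 0.85 + 0.0233668 = 0.873367 m (along the plate) below the hinge at the top edge, so the moment about the hinge is M = F × 0.873367 = 105.296 × 0.873367 = 91.9621 kN·m.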